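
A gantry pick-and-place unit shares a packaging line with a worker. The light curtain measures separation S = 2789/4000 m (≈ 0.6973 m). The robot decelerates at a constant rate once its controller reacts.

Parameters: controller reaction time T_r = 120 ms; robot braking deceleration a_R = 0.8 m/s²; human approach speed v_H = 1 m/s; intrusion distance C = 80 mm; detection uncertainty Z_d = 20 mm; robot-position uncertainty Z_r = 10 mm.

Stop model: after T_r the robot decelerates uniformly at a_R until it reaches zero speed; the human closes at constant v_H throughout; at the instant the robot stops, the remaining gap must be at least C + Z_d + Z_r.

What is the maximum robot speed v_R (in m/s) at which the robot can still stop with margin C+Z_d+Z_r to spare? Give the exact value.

v_R_max = 3/10 m/s = 0.3000 m/s

quadratic (5/8)·v² + (137/100)·v + (-1869/4000) = 0
  disc = (137/100)² − 4·(5/8)·(-1869/4000) = 121801/40000 ; √disc = 349/200
  v_R = (−(137/100) + 349/200) / (2·(5/8)) = 3/10 m/s
check:
braking lasts T_s = (3/10)/(4/5) = 0.3750 s
reaction-phase robot travel = 0.3000·0.1200 = 0.0360 m
braking distance = 0.3000²/(2·0.8000) = 0.0563 m
person approaches 1.0000·(0.1200+0.3750) = 0.4950 m
margins: 0.0800+0.0200+0.0100 = 0.1100 m
sum ≈ 0.0360+0.0563+0.4950+0.1100 ≈ 0.6973 m = S ✓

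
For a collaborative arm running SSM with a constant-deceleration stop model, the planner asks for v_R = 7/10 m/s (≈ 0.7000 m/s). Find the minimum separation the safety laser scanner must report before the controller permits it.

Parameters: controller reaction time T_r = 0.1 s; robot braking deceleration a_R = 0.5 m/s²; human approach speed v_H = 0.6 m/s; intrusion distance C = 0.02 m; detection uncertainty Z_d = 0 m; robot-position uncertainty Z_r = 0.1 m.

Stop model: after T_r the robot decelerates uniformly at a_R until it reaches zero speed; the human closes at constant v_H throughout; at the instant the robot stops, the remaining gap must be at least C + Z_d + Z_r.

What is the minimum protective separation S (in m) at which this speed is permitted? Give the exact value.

S_min = 79/50 m = 1.5800 m

T_s = v_R/a_R = (7/10)/(1/2) = 1.4000 s
reaction-phase robot travel = 0.7000·0.1000 = 0.0700 m
robot covers 0.7000·1.4000 − ½·0.5000·1.4000² = 0.4900 m while stopping
human closes 0.6000·1.5000 = 0.9000 m
residual clearance needed = 0.0200+0.0000+0.1000 = 0.1200 m
S_min ≈ 0.0700+0.4900+0.9000+0.1200  ⇒  S_min = 79/50 m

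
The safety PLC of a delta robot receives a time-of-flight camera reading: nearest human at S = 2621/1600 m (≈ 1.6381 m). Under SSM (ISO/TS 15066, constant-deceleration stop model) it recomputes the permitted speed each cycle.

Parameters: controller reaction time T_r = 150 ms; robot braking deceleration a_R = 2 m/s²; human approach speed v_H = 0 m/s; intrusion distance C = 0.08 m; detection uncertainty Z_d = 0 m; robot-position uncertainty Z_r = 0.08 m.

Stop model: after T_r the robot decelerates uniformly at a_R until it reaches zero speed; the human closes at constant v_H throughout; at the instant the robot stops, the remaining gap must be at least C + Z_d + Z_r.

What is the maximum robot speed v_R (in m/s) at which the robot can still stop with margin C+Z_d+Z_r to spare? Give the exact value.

v_R_max = 43/20 m/s = 2.1500 m/s

quadratic (1/4)·v² + (3/20)·v + (-473/320) = 0
  disc = (3/20)² − 4·(1/4)·(-473/320) = 2401/1600 ; √disc = 49/40
  v_R = (−(3/20) + 49/40) / (2·(1/4)) = 43/20 m/s
check:
T_s = v_R/a_R = (43/20)/2 = 1.0750 s
robot covers v_R·T_r = 2.1500·0.1500 = 0.3225 m before braking
robot under decel: 2.1500²/(2·2.0000) = 1.1556 m
human over T_r+T_s: 0.0000·(0.1500+1.0750) = 0.0000 m
residual clearance needed = 0.0800+0.0000+0.0800 = 0.1600 m
sum ≈ 0.3225+1.1556+0.0000+0.1600 ≈ 1.6381 m = S ✓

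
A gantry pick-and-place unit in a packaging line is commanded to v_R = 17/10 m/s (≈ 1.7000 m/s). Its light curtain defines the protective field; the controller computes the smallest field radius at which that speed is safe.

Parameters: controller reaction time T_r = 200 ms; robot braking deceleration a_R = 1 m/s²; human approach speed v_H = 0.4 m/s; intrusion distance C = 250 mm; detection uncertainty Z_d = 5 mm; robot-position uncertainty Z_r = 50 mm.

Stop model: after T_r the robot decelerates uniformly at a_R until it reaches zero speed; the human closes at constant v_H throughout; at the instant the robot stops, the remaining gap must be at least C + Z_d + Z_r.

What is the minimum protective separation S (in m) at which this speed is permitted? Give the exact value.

stop time T_s = (17/10)/1 = 1.7000 s
robot covers v_R·T_r = 1.7000·0.2000 = 0.3400 m before braking
braking distance = 1.7000²/(2·1.0000) = 1.4450 m
human closes 0.4000·1.9000 = 0.7600 m
residual clearance needed = 0.2500+0.0050+0.0500 = 0.3050 m
S_min ≈ 0.3400+1.4450+0.7600+0.3050  ⇒  S_min = 57/20 m

S_min = 57/20 m = 2.8500 m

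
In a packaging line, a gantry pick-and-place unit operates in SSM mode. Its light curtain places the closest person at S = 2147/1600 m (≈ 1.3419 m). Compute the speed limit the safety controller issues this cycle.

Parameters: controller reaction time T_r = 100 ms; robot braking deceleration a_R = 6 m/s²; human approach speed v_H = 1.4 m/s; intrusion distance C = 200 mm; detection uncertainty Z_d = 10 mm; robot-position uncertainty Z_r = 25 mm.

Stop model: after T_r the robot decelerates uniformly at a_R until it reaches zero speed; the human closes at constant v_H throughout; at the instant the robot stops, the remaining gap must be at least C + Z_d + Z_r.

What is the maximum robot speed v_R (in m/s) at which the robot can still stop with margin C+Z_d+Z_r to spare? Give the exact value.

v_R_max = 39/20 m/s = 1.9500 m/s

collect terms ⇒ (1/12)·v_R² + (1/3)·v_R + (-1547/1600) = 0
  disc = (1/3)² − 4·(1/12)·(-1547/1600) = 6241/14400 ; √disc = 79/120
  v_R = (−(1/3) + 79/120) / (2·(1/12)) = 39/20 m/s
check:
stop time T_s = (39/20)/6 = 0.3250 s
robot in T_r: 1.9500·0.1000 = 0.1950 m
braking distance = 1.9500²/(2·6.0000) = 0.3169 m
human over T_r+T_s: 1.4000·(0.1000+0.3250) = 0.5950 m
C+Z_d+Z_r = 0.2000+0.0100+0.0250 = 0.2350 m
sum ≈ 0.1950+0.3169+0.5950+0.2350 ≈ 1.3419 m = S ✓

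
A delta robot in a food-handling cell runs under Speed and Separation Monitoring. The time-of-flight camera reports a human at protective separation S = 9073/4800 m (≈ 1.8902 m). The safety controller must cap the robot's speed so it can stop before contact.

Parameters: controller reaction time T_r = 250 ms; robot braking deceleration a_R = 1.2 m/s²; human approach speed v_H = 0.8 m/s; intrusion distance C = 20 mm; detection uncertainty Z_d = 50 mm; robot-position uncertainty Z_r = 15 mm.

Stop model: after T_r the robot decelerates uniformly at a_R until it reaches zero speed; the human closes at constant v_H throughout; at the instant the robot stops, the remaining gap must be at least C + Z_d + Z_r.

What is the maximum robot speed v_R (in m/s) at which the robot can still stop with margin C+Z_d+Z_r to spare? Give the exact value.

v_R_max = 23/20 m/s = 1.1500 m/s

at the boundary: (5/12)·v² + (11/12)·v + (-1541/960) = 0
  disc = (11/12)² − 4·(5/12)·(-1541/960) = 225/64 ; √disc = 15/8
  v_R = (−(11/12) + 15/8) / (2·(5/12)) = 23/20 m/s
check:
braking lasts T_s = (23/20)/(6/5) = 0.9583 s
robot covers v_R·T_r = 1.1500·0.2500 = 0.2875 m before braking
robot covers 1.1500·0.9583 − ½·1.2000·0.9583² = 0.5510 m while stopping
human over T_r+T_s: 0.8000·(0.2500+0.9583) = 0.9667 m
margins: 0.0200+0.0500+0.0150 = 0.0850 m
sum ≈ 0.2875+0.5510+0.9667+0.0850 ≈ 1.8902 m = S ✓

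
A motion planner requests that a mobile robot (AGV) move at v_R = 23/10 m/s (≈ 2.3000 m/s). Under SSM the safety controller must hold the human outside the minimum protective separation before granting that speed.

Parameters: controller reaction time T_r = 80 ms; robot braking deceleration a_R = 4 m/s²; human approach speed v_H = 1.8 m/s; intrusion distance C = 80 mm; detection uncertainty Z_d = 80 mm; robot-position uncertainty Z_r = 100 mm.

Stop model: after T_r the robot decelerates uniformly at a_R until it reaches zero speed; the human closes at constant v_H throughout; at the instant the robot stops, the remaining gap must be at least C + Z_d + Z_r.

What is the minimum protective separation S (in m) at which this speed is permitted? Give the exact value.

T_s = v_R/a_R = (23/10)/4 = 0.5750 s
robot in T_r: 2.3000·0.0800 = 0.1840 m
braking distance = 2.3000²/(2·4.0000) = 0.6613 m
human over T_r+T_s: 1.8000·(0.0800+0.5750) = 1.1790 m
C+Z_d+Z_r = 0.0800+0.0800+0.1000 = 0.2600 m
S_min ≈ 0.1840+0.6613+1.1790+0.2600  ⇒  S_min = 9137/4000 m

S_min = 9137/4000 m = 2.2843 m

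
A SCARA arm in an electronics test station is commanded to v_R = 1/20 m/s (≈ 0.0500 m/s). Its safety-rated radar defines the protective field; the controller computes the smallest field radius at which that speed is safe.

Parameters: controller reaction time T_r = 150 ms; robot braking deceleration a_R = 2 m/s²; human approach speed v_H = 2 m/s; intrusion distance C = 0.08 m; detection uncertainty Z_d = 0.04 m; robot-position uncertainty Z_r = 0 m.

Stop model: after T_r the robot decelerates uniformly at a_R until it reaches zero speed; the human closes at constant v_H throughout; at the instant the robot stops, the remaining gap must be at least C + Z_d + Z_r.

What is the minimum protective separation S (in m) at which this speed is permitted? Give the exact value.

S_min = 153/320 m = 0.4781 m

T_s = v_R/a_R = (1/20)/2 = 0.0250 s
robot in T_r: 0.0500·0.1500 = 0.0075 m
robot covers 0.0500·0.0250 − ½·2.0000·0.0250² = 0.0006 m while stopping
person approaches 2.0000·(0.1500+0.0250) = 0.3500 m
margins: 0.0800+0.0400+0.0000 = 0.1200 m
S_min ≈ 0.0075+0.0006+0.3500+0.1200  ⇒  S_min = 153/320 m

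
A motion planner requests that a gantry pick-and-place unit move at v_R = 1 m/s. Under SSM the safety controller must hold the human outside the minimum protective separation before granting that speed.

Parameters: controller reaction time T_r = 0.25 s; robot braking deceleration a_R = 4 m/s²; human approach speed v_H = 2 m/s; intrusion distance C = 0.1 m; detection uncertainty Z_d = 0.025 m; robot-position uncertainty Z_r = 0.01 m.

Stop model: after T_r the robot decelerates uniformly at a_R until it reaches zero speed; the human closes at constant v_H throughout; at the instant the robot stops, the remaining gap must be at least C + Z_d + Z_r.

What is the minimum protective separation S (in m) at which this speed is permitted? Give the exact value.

S_min = 151/100 m = 1.5100 m

braking lasts T_s = 1/4 = 0.2500 s
reaction-phase robot travel = 1.0000·0.2500 = 0.2500 m
braking distance = 1.0000²/(2·4.0000) = 0.1250 m
human over T_r+T_s: 2.0000·(0.2500+0.2500) = 1.0000 m
residual clearance needed = 0.1000+0.0250+0.0100 = 0.1350 m
S_min ≈ 0.2500+0.1250+1.0000+0.1350  ⇒  S_min = 151/100 m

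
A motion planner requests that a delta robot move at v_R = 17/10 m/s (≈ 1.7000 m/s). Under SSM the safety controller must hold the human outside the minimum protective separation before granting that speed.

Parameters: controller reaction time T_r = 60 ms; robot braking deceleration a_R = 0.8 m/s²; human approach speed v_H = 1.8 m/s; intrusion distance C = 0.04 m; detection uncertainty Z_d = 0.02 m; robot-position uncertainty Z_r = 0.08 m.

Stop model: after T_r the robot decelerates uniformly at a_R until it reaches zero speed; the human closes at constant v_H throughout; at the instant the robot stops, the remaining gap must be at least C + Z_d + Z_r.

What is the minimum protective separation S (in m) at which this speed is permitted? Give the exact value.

stop time T_s = (17/10)/(4/5) = 2.1250 s
robot in T_r: 1.7000·0.0600 = 0.1020 m
braking distance = 1.7000²/(2·0.8000) = 1.8062 m
person approaches 1.8000·(0.0600+2.1250) = 3.9330 m
margins: 0.0400+0.0200+0.0800 = 0.1400 m
S_min ≈ 0.1020+1.8062+3.9330+0.1400  ⇒  S_min = 957/160 m

S_min = 957/160 m = 5.9813 m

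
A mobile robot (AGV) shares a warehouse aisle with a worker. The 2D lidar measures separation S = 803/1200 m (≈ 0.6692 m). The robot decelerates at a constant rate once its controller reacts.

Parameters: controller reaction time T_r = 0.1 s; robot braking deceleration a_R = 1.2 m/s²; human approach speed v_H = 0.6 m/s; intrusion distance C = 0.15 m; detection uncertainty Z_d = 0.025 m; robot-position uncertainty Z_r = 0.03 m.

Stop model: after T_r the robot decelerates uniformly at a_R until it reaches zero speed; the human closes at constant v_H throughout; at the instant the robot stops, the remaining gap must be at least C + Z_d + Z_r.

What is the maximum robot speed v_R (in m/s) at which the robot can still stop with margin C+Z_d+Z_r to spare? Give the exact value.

collect terms ⇒ (5/12)·v_R² + (3/5)·v_R + (-97/240) = 0
  disc = (3/5)² − 4·(5/12)·(-97/240) = 3721/3600 ; √disc = 61/60
  v_R = (−(3/5) + 61/60) / (2·(5/12)) = 1/2 m/s
check:
T_s = v_R/a_R = (1/2)/(6/5) = 0.4167 s
robot covers v_R·T_r = 0.5000·0.1000 = 0.0500 m before braking
robot under decel: 0.5000²/(2·1.2000) = 0.1042 m
human closes 0.6000·0.5167 = 0.3100 m
residual clearance needed = 0.1500+0.0250+0.0300 = 0.2050 m
sum ≈ 0.0500+0.1042+0.3100+0.2050 ≈ 0.6692 m = S ✓

v_R_max = 1/2 m/s = 0.5000 m/s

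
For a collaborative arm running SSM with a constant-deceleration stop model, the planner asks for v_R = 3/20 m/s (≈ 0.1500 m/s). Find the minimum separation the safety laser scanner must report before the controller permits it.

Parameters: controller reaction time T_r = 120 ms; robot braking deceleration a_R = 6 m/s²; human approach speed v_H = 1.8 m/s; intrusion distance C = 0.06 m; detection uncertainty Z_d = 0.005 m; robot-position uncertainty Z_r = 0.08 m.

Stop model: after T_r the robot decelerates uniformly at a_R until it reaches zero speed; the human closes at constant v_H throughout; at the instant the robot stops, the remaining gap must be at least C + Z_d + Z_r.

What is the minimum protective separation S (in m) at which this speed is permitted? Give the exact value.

stop time T_s = (3/20)/6 = 0.0250 s
robot covers v_R·T_r = 0.1500·0.1200 = 0.0180 m before braking
robot covers 0.1500·0.0250 − ½·6.0000·0.0250² = 0.0019 m while stopping
human over T_r+T_s: 1.8000·(0.1200+0.0250) = 0.2610 m
C+Z_d+Z_r = 0.0600+0.0050+0.0800 = 0.1450 m
S_min ≈ 0.0180+0.0019+0.2610+0.1450  ⇒  S_min = 3407/8000 m

S_min = 3407/8000 m = 0.4259 m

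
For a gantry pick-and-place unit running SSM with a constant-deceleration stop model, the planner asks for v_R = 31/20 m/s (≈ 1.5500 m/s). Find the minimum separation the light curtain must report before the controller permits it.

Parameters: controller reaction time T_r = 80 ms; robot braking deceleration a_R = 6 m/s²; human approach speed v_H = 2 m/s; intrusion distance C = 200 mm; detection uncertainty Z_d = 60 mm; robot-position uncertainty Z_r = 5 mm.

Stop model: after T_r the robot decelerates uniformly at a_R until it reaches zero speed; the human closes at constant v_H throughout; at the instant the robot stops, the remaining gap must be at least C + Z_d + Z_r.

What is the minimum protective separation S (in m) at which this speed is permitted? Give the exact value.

braking lasts T_s = (31/20)/6 = 0.2583 s
robot in T_r: 1.5500·0.0800 = 0.1240 m
robot covers 1.5500·0.2583 − ½·6.0000·0.2583² = 0.2002 m while stopping
person approaches 2.0000·(0.0800+0.2583) = 0.6767 m
margins: 0.2000+0.0600+0.0050 = 0.2650 m
S_min ≈ 0.1240+0.2002+0.6767+0.2650  ⇒  S_min = 10127/8000 m

S_min = 10127/8000 m = 1.2659 m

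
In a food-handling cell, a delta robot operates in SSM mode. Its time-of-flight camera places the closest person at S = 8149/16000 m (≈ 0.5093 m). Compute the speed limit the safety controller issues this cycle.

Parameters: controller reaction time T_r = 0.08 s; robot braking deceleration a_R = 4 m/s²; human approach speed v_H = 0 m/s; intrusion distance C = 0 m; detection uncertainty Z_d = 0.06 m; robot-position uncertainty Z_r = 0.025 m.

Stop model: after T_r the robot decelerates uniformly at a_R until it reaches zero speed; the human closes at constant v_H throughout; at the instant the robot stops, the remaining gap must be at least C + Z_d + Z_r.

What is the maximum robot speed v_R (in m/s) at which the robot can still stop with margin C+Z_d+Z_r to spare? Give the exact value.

v_R_max = 31/20 m/s = 1.5500 m/s

at the boundary: (1/8)·v² + (2/25)·v + (-6789/16000) = 0
  disc = (2/25)² − 4·(1/8)·(-6789/16000) = 34969/160000 ; √disc = 187/400
  v_R = (−(2/25) + 187/400) / (2·(1/8)) = 31/20 m/s
check:
stop time T_s = (31/20)/4 = 0.3875 s
reaction-phase robot travel = 1.5500·0.0800 = 0.1240 m
robot covers 1.5500·0.3875 − ½·4.0000·0.3875² = 0.3003 m while stopping
person approaches 0.0000·(0.0800+0.3875) = 0.0000 m
residual clearance needed = 0.0000+0.0600+0.0250 = 0.0850 m
sum ≈ 0.1240+0.3003+0.0000+0.0850 ≈ 0.5093 m = S ✓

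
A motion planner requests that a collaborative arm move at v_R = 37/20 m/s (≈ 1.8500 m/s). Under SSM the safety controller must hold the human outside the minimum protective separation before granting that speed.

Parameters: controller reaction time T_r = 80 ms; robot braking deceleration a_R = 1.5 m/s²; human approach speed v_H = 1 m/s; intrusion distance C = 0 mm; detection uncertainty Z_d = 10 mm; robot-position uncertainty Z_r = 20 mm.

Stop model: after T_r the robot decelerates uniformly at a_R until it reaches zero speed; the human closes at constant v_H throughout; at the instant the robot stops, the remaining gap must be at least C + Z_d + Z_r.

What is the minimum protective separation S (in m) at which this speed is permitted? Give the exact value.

S_min = 15793/6000 m = 2.6322 m

T_s = v_R/a_R = (37/20)/(3/2) = 1.2333 s
robot in T_r: 1.8500·0.0800 = 0.1480 m
braking distance = 1.8500²/(2·1.5000) = 1.1408 m
human over T_r+T_s: 1.0000·(0.0800+1.2333) = 1.3133 m
residual clearance needed = 0.0000+0.0100+0.0200 = 0.0300 m
S_min ≈ 0.1480+1.1408+1.3133+0.0300  ⇒  S_min = 15793/6000 m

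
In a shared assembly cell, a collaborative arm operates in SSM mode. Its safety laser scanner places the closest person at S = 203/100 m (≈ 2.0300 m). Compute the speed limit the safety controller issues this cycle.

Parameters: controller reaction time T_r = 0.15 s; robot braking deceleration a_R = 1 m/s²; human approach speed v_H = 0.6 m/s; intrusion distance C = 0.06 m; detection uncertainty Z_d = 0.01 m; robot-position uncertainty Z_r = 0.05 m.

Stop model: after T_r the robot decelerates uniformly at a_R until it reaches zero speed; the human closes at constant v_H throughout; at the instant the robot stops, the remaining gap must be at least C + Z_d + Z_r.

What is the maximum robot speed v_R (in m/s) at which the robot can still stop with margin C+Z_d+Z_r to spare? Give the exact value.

at the boundary: (1/2)·v² + (3/4)·v + (-91/50) = 0
  disc = (3/4)² − 4·(1/2)·(-91/50) = 1681/400 ; √disc = 41/20
  v_R = (−(3/4) + 41/20) / (2·(1/2)) = 13/10 m/s
check:
T_s = v_R/a_R = (13/10)/1 = 1.3000 s
reaction-phase robot travel = 1.3000·0.1500 = 0.1950 m
robot under decel: 1.3000²/(2·1.0000) = 0.8450 m
human over T_r+T_s: 0.6000·(0.1500+1.3000) = 0.8700 m
margins: 0.0600+0.0100+0.0500 = 0.1200 m
sum ≈ 0.1950+0.8450+0.8700+0.1200 ≈ 2.0300 m = S ✓

v_R_max = 13/10 m/s = 1.3000 m/s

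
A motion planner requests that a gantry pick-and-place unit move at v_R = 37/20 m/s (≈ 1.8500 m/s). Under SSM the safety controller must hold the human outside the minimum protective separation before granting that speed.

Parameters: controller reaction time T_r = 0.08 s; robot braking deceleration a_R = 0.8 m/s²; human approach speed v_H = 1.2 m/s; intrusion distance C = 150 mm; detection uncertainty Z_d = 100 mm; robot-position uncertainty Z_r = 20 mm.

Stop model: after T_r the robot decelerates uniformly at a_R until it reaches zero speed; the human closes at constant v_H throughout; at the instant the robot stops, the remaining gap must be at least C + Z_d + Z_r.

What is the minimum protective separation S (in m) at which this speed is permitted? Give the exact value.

S_min = 86849/16000 m = 5.4281 m

braking lasts T_s = (37/20)/(4/5) = 2.3125 s
robot in T_r: 1.8500·0.0800 = 0.1480 m
robot under decel: 1.8500²/(2·0.8000) = 2.1391 m
person approaches 1.2000·(0.0800+2.3125) = 2.8710 m
residual clearance needed = 0.1500+0.1000+0.0200 = 0.2700 m
S_min ≈ 0.1480+2.1391+2.8710+0.2700  ⇒  S_min = 86849/16000 m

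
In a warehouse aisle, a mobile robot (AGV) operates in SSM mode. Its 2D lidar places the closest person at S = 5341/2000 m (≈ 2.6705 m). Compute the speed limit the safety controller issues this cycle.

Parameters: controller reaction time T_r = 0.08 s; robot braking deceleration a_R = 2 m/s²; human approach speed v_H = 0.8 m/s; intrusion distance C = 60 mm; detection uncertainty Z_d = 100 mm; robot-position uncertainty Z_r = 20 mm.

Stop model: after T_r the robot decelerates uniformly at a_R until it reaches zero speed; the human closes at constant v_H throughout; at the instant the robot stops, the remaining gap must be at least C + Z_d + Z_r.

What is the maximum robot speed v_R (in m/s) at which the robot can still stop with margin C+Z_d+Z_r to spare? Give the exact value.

quadratic (1/4)·v² + (12/25)·v + (-4853/2000) = 0
  disc = (12/25)² − 4·(1/4)·(-4853/2000) = 26569/10000 ; √disc = 163/100
  v_R = (−(12/25) + 163/100) / (2·(1/4)) = 23/10 m/s
check:
braking lasts T_s = (23/10)/2 = 1.1500 s
robot covers v_R·T_r = 2.3000·0.0800 = 0.1840 m before braking
robot covers 2.3000·1.1500 − ½·2.0000·1.1500² = 1.3225 m while stopping
person approaches 0.8000·(0.0800+1.1500) = 0.9840 m
margins: 0.0600+0.1000+0.0200 = 0.1800 m
sum ≈ 0.1840+1.3225+0.9840+0.1800 ≈ 2.6705 m = S ✓

v_R_max = 23/10 m/s = 2.3000 m/s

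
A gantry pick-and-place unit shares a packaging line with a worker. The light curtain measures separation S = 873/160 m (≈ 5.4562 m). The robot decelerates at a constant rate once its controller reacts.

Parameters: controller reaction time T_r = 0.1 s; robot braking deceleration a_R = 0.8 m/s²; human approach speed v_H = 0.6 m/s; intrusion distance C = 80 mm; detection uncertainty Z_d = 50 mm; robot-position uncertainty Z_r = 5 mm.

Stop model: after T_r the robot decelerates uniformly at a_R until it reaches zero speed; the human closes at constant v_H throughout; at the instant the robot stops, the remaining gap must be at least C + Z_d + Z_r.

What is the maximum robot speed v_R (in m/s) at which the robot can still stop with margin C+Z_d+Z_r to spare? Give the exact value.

v_R_max = 23/10 m/s = 2.3000 m/s

collect terms ⇒ (5/8)·v_R² + (17/20)·v_R + (-4209/800) = 0
  disc = (17/20)² − 4·(5/8)·(-4209/800) = 22201/1600 ; √disc = 149/40
  v_R = (−(17/20) + 149/40) / (2·(5/8)) = 23/10 m/s
check:
stop time T_s = (23/10)/(4/5) = 2.8750 s
robot covers v_R·T_r = 2.3000·0.1000 = 0.2300 m before braking
robot covers 2.3000·2.8750 − ½·0.8000·2.8750² = 3.3062 m while stopping
human over T_r+T_s: 0.6000·(0.1000+2.8750) = 1.7850 m
margins: 0.0800+0.0500+0.0050 = 0.1350 m
sum ≈ 0.2300+3.3062+1.7850+0.1350 ≈ 5.4562 m = S ✓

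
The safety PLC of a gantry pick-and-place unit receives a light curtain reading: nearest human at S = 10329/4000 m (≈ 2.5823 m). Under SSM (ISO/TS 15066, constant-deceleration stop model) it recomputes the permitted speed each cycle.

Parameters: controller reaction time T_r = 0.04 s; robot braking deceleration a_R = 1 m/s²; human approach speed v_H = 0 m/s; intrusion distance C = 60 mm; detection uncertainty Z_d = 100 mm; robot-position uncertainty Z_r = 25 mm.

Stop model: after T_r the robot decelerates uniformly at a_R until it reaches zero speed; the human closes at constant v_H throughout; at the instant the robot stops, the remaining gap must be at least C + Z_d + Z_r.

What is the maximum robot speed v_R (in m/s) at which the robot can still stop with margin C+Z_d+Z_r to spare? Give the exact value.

at the boundary: (1/2)·v² + (1/25)·v + (-9589/4000) = 0
  disc = (1/25)² − 4·(1/2)·(-9589/4000) = 47961/10000 ; √disc = 219/100
  v_R = (−(1/25) + 219/100) / (2·(1/2)) = 43/20 m/s
check:
stop time T_s = (43/20)/1 = 2.1500 s
reaction-phase robot travel = 2.1500·0.0400 = 0.0860 m
braking distance = 2.1500²/(2·1.0000) = 2.3112 m
human over T_r+T_s: 0.0000·(0.0400+2.1500) = 0.0000 m
residual clearance needed = 0.0600+0.1000+0.0250 = 0.1850 m
sum ≈ 0.0860+2.3112+0.0000+0.1850 ≈ 2.5823 m = S ✓

v_R_max = 43/20 m/s = 2.1500 m/s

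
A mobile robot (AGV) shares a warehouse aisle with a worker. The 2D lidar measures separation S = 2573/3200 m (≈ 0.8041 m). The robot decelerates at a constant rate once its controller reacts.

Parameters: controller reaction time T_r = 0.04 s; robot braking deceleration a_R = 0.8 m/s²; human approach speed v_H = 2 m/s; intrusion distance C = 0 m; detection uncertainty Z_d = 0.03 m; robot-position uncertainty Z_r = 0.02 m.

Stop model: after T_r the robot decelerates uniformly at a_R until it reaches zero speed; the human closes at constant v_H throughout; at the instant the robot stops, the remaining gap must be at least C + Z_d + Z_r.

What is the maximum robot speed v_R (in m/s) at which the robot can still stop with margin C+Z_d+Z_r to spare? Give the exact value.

collect terms ⇒ (5/8)·v_R² + (127/50)·v_R + (-2157/3200) = 0
  disc = (127/50)² − 4·(5/8)·(-2157/3200) = 1301881/160000 ; √disc = 1141/400
  v_R = (−(127/50) + 1141/400) / (2·(5/8)) = 1/4 m/s
check:
braking lasts T_s = (1/4)/(4/5) = 0.3125 s
reaction-phase robot travel = 0.2500·0.0400 = 0.0100 m
robot under decel: 0.2500²/(2·0.8000) = 0.0391 m
human over T_r+T_s: 2.0000·(0.0400+0.3125) = 0.7050 m
C+Z_d+Z_r = 0.0000+0.0300+0.0200 = 0.0500 m
sum ≈ 0.0100+0.0391+0.7050+0.0500 ≈ 0.8041 m = S ✓

v_R_max = 1/4 m/s = 0.2500 m/s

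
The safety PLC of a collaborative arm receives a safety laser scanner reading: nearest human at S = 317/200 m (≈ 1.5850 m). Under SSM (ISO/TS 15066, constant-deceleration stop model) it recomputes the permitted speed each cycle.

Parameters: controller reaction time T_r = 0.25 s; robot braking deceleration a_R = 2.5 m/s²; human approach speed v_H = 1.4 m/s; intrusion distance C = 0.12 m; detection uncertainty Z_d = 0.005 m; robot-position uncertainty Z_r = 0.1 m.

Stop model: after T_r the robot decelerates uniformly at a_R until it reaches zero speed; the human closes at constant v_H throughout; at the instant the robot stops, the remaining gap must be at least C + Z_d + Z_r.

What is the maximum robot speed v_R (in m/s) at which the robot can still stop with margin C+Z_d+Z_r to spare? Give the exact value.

v_R_max = 1 m/s = 1.0000 m/s

quadratic (1/5)·v² + (81/100)·v + (-101/100) = 0
  disc = (81/100)² − 4·(1/5)·(-101/100) = 14641/10000 ; √disc = 121/100
  v_R = (−(81/100) + 121/100) / (2·(1/5)) = 1 m/s
check:
stop time T_s = 1/(5/2) = 0.4000 s
robot covers v_R·T_r = 1.0000·0.2500 = 0.2500 m before braking
braking distance = 1.0000²/(2·2.5000) = 0.2000 m
person approaches 1.4000·(0.2500+0.4000) = 0.9100 m
margins: 0.1200+0.0050+0.1000 = 0.2250 m
sum ≈ 0.2500+0.2000+0.9100+0.2250 ≈ 1.5850 m = S ✓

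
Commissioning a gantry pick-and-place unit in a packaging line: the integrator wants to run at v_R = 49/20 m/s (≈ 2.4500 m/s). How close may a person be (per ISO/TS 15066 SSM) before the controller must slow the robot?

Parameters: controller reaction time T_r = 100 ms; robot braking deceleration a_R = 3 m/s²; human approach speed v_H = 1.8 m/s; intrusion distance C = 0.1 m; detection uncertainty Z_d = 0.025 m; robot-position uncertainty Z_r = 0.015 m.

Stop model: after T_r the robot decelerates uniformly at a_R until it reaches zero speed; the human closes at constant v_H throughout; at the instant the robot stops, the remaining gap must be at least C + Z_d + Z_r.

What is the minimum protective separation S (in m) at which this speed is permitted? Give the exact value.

S_min = 1457/480 m = 3.0354 m

stop time T_s = (49/20)/3 = 0.8167 s
robot in T_r: 2.4500·0.1000 = 0.2450 m
robot covers 2.4500·0.8167 − ½·3.0000·0.8167² = 1.0004 m while stopping
human over T_r+T_s: 1.8000·(0.1000+0.8167) = 1.6500 m
residual clearance needed = 0.1000+0.0250+0.0150 = 0.1400 m
S_min ≈ 0.2450+1.0004+1.6500+0.1400  ⇒  S_min = 1457/480 m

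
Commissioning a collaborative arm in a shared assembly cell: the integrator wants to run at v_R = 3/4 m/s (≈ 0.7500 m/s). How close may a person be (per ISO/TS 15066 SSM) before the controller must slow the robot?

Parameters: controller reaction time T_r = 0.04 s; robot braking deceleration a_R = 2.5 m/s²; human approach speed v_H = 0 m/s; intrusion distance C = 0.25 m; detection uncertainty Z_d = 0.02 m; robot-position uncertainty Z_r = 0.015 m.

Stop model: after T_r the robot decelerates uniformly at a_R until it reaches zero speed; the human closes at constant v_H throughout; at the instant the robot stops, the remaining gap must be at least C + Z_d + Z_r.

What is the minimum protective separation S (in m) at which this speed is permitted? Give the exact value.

S_min = 171/400 m = 0.4275 m

stop time T_s = (3/4)/(5/2) = 0.3000 s
reaction-phase robot travel = 0.7500·0.0400 = 0.0300 m
robot under decel: 0.7500²/(2·2.5000) = 0.1125 m
person approaches 0.0000·(0.0400+0.3000) = 0.0000 m
margins: 0.2500+0.0200+0.0150 = 0.2850 m
S_min ≈ 0.0300+0.1125+0.0000+0.2850  ⇒  S_min = 171/400 m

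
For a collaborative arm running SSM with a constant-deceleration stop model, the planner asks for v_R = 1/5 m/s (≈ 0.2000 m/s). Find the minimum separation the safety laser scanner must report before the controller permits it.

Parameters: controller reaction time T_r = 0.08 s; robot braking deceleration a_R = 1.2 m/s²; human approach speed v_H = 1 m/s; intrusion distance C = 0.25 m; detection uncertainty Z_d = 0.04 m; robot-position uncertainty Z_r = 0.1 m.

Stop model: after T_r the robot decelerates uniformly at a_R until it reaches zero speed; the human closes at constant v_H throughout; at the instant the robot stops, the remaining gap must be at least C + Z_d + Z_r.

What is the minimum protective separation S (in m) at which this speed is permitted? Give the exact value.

S_min = 251/375 m = 0.6693 m

braking lasts T_s = (1/5)/(6/5) = 0.1667 s
reaction-phase robot travel = 0.2000·0.0800 = 0.0160 m
robot covers 0.2000·0.1667 − ½·1.2000·0.1667² = 0.0167 m while stopping
human closes 1.0000·0.2467 = 0.2467 m
margins: 0.2500+0.0400+0.1000 = 0.3900 m
S_min ≈ 0.0160+0.0167+0.2467+0.3900  ⇒  S_min = 251/375 m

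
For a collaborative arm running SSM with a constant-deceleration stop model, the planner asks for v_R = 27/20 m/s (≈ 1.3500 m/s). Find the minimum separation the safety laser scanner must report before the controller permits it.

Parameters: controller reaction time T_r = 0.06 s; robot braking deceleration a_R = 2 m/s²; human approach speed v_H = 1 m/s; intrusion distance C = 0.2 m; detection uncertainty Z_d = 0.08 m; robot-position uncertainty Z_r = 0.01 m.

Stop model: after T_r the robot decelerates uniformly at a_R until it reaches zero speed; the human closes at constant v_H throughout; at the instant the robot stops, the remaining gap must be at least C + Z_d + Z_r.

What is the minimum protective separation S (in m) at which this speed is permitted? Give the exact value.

braking lasts T_s = (27/20)/2 = 0.6750 s
robot in T_r: 1.3500·0.0600 = 0.0810 m
robot covers 1.3500·0.6750 − ½·2.0000·0.6750² = 0.4556 m while stopping
human over T_r+T_s: 1.0000·(0.0600+0.6750) = 0.7350 m
residual clearance needed = 0.2000+0.0800+0.0100 = 0.2900 m
S_min ≈ 0.0810+0.4556+0.7350+0.2900  ⇒  S_min = 12493/8000 m

S_min = 12493/8000 m = 1.5616 m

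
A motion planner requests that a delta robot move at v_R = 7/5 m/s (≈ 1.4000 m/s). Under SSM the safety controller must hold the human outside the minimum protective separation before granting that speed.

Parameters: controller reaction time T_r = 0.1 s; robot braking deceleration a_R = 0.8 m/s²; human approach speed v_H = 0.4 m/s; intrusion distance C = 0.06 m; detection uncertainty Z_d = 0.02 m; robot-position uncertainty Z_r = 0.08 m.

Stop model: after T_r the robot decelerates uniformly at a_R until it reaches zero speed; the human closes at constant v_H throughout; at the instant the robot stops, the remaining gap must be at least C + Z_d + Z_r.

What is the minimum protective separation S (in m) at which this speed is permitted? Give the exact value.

S_min = 453/200 m = 2.2650 m

braking lasts T_s = (7/5)/(4/5) = 1.7500 s
reaction-phase robot travel = 1.4000·0.1000 = 0.1400 m
robot under decel: 1.4000²/(2·0.8000) = 1.2250 m
human over T_r+T_s: 0.4000·(0.1000+1.7500) = 0.7400 m
residual clearance needed = 0.0600+0.0200+0.0800 = 0.1600 m
S_min ≈ 0.1400+1.2250+0.7400+0.1600  ⇒  S_min = 453/200 m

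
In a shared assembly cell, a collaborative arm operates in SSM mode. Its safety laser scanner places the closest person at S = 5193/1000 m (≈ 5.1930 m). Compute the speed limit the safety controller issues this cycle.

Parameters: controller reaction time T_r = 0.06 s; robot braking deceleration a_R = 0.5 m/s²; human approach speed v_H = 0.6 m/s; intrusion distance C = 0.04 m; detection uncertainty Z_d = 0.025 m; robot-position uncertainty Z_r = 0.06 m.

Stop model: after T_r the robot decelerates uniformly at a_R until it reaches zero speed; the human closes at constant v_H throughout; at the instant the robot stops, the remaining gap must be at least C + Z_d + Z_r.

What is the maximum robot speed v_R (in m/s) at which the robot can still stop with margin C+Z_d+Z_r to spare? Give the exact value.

collect terms ⇒ (1)·v_R² + (63/50)·v_R + (-629/125) = 0
  disc = (63/50)² − 4·(1)·(-629/125) = 54289/2500 ; √disc = 233/50
  v_R = (−(63/50) + 233/50) / (2·(1)) = 17/10 m/s
check:
braking lasts T_s = (17/10)/(1/2) = 3.4000 s
reaction-phase robot travel = 1.7000·0.0600 = 0.1020 m
robot under decel: 1.7000²/(2·0.5000) = 2.8900 m
human closes 0.6000·3.4600 = 2.0760 m
residual clearance needed = 0.0400+0.0250+0.0600 = 0.1250 m
sum ≈ 0.1020+2.8900+2.0760+0.1250 ≈ 5.1930 m = S ✓

v_R_max = 17/10 m/s = 1.7000 m/s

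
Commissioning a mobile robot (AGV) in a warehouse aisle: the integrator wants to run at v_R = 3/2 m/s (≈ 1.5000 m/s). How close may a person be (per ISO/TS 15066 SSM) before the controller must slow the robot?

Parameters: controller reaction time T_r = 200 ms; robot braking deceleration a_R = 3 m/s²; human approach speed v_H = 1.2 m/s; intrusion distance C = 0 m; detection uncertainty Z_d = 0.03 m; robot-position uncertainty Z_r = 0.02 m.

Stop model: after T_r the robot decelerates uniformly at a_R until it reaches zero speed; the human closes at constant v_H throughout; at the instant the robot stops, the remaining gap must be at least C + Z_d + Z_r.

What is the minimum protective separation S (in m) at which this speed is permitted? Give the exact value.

S_min = 313/200 m = 1.5650 m

T_s = v_R/a_R = (3/2)/3 = 0.5000 s
reaction-phase robot travel = 1.5000·0.2000 = 0.3000 m
braking distance = 1.5000²/(2·3.0000) = 0.3750 m
human over T_r+T_s: 1.2000·(0.2000+0.5000) = 0.8400 m
C+Z_d+Z_r = 0.0000+0.0300+0.0200 = 0.0500 m
S_min ≈ 0.3000+0.3750+0.8400+0.0500  ⇒  S_min = 313/200 m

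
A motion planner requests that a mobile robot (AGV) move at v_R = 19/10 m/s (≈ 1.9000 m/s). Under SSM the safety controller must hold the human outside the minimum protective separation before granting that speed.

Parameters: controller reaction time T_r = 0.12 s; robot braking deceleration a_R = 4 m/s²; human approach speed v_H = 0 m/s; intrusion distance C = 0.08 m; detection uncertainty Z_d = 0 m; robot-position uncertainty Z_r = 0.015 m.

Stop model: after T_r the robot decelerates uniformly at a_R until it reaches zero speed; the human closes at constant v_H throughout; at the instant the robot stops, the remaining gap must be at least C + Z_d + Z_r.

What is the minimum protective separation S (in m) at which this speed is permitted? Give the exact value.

braking lasts T_s = (19/10)/4 = 0.4750 s
reaction-phase robot travel = 1.9000·0.1200 = 0.2280 m
robot under decel: 1.9000²/(2·4.0000) = 0.4512 m
person approaches 0.0000·(0.1200+0.4750) = 0.0000 m
margins: 0.0800+0.0000+0.0150 = 0.0950 m
S_min ≈ 0.2280+0.4512+0.0000+0.0950  ⇒  S_min = 3097/4000 m

S_min = 3097/4000 m = 0.7742 m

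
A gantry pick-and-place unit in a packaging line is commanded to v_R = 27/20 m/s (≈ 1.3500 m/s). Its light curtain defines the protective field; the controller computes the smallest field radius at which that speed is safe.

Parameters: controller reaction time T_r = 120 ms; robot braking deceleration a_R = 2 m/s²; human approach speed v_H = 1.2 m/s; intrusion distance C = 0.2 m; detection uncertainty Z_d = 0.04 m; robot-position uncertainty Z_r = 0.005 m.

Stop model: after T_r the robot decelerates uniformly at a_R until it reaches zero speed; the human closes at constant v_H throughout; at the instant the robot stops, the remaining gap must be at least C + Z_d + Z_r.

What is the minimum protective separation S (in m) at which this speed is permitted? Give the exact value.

braking lasts T_s = (27/20)/2 = 0.6750 s
reaction-phase robot travel = 1.3500·0.1200 = 0.1620 m
braking distance = 1.3500²/(2·2.0000) = 0.4556 m
person approaches 1.2000·(0.1200+0.6750) = 0.9540 m
residual clearance needed = 0.2000+0.0400+0.0050 = 0.2450 m
S_min ≈ 0.1620+0.4556+0.9540+0.2450  ⇒  S_min = 14533/8000 m

S_min = 14533/8000 m = 1.8166 m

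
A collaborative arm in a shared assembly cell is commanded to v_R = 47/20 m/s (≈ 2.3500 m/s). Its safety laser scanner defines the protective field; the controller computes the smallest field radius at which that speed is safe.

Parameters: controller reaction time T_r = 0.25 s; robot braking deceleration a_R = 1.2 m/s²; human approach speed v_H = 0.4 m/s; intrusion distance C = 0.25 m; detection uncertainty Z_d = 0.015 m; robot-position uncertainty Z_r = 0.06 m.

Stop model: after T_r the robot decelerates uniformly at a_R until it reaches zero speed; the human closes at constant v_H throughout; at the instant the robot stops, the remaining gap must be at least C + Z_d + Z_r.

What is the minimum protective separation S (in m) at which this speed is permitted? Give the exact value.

T_s = v_R/a_R = (47/20)/(6/5) = 1.9583 s
reaction-phase robot travel = 2.3500·0.2500 = 0.5875 m
robot covers 2.3500·1.9583 − ½·1.2000·1.9583² = 2.3010 m while stopping
person approaches 0.4000·(0.2500+1.9583) = 0.8833 m
residual clearance needed = 0.2500+0.0150+0.0600 = 0.3250 m
S_min ≈ 0.5875+2.3010+0.8833+0.3250  ⇒  S_min = 1311/320 m

S_min = 1311/320 m = 4.0969 m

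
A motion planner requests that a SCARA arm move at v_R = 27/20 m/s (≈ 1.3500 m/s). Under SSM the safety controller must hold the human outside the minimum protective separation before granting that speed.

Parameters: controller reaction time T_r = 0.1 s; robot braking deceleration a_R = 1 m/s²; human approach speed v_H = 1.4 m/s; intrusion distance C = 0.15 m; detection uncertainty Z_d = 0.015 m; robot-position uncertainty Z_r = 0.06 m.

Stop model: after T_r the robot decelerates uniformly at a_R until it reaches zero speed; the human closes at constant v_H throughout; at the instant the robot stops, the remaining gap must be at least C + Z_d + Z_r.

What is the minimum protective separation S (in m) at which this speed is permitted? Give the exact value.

S_min = 2641/800 m = 3.3013 m

T_s = v_R/a_R = (27/20)/1 = 1.3500 s
reaction-phase robot travel = 1.3500·0.1000 = 0.1350 m
robot under decel: 1.3500²/(2·1.0000) = 0.9113 m
human closes 1.4000·1.4500 = 2.0300 m
C+Z_d+Z_r = 0.1500+0.0150+0.0600 = 0.2250 m
S_min ≈ 0.1350+0.9113+2.0300+0.2250  ⇒  S_min = 2641/800 m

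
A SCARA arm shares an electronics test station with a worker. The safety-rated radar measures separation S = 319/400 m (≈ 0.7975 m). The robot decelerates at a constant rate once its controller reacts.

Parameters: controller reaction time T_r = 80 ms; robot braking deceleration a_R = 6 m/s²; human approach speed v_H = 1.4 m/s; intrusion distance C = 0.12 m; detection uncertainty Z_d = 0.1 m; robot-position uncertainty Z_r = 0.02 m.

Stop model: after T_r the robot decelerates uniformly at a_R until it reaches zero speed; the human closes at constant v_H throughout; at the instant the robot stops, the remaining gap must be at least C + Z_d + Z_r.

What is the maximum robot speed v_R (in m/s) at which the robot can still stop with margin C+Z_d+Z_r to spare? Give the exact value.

v_R_max = 11/10 m/s = 1.1000 m/s

collect terms ⇒ (1/12)·v_R² + (47/150)·v_R + (-891/2000) = 0
  disc = (47/150)² − 4·(1/12)·(-891/2000) = 22201/90000 ; √disc = 149/300
  v_R = (−(47/150) + 149/300) / (2·(1/12)) = 11/10 m/s
check:
braking lasts T_s = (11/10)/6 = 0.1833 s
robot in T_r: 1.1000·0.0800 = 0.0880 m
robot covers 1.1000·0.1833 − ½·6.0000·0.1833² = 0.1008 m while stopping
human over T_r+T_s: 1.4000·(0.0800+0.1833) = 0.3687 m
C+Z_d+Z_r = 0.1200+0.1000+0.0200 = 0.2400 m
sum ≈ 0.0880+0.1008+0.3687+0.2400 ≈ 0.7975 m = S ✓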